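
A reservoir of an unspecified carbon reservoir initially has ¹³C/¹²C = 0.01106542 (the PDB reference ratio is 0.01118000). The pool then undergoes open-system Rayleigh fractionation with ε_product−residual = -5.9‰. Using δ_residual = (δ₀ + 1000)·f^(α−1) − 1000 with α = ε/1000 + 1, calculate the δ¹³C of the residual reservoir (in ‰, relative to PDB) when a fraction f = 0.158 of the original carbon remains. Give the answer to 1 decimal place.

δ₀ = (0.01106542/0.01118000 − 1)×1000 = (0.989751 − 1)×1000 = -10.249‰
α − 1 = ε/1000 = -0.0059
f^(α−1) = 0.158^(-0.0059) = 1.010946
δ_res = (-10.249 + 1000) × 1.010946 − 1000 = 1000.585 − 1000 = 0.59‰

0.6‰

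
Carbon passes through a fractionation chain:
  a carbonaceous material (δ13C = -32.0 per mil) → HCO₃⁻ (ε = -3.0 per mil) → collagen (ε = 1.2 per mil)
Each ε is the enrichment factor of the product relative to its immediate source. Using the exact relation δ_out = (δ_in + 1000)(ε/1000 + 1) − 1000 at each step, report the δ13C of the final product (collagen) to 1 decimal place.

-33.7 per mil

step 1: δ = (-32.00 + 1000)·(-3.0/1000 + 1) − 1000 = -34.90 per mil
step 2: δ = (-34.90 + 1000)·(1.2/1000 + 1) − 1000 = -33.75 per mil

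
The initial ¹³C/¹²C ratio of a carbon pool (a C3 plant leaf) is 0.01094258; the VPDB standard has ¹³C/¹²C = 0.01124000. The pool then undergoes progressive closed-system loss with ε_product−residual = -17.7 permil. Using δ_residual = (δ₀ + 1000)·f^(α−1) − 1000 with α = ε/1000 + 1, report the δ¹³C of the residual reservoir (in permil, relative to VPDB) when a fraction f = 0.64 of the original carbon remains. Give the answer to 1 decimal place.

δ₀ = (0.01094258/0.01124000 − 1)×1000 = (0.973539 − 1)×1000 = -26.461 permil
α − 1 = ε/1000 = -0.0177
f^(α−1) = 0.64^(-0.0177) = 1.007931
δ_res = (-26.461 + 1000) × 1.007931 − 1000 = 981.260 − 1000 = -18.74 permil

-18.7 permil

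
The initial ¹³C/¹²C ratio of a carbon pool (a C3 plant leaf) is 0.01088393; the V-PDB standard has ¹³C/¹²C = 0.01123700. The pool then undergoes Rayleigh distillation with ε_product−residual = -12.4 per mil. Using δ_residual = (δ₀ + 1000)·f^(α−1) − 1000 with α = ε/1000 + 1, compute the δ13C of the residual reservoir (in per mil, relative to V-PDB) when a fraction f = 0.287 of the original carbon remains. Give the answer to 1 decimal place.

δ₀ = (0.01088393/0.01123700 − 1)×1000 = (0.968580 − 1)×1000 = -31.420 per mil
α − 1 = ε/1000 = -0.0124
f^(α−1) = 0.287^(-0.0124) = 1.015599
δ_res = (-31.420 + 1000) × 1.015599 − 1000 = 983.689 − 1000 = -16.31 per mil

-16.3 per mil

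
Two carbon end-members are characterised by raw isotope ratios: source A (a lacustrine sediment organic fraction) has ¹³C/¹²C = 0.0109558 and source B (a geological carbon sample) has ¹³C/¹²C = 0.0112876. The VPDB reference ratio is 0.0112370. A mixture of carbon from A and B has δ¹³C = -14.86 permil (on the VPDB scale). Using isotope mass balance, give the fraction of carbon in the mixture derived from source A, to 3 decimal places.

0.656

δ_A = (0.0109558/0.0112370 − 1)×1000 = (0.974976 − 1)×1000 = -25.024 permil
δ_B = (0.0112876/0.0112370 − 1)×1000 = (1.004503 − 1)×1000 = 4.503 permil
f_A = (δ_mix − δ_B)/(δ_A − δ_B) = (-14.86 − (4.503))/(-25.024 − (4.503))
f_A = -19.363 / -29.527 = 0.6558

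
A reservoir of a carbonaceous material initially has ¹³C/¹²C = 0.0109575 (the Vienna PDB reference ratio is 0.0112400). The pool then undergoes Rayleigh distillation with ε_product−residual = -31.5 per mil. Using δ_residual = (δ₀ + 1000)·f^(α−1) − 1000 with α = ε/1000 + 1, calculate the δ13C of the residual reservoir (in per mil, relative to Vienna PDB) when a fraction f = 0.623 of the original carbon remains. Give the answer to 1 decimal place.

δ₀ = (0.0109575/0.0112400 − 1)×1000 = (0.974867 − 1)×1000 = -25.133 per mil
α − 1 = ε/1000 = -0.0315
f^(α−1) = 0.623^(-0.0315) = 1.015018
δ_res = (-25.133 + 1000) × 1.015018 − 1000 = 989.507 − 1000 = -10.49 per mil

-10.5 per mil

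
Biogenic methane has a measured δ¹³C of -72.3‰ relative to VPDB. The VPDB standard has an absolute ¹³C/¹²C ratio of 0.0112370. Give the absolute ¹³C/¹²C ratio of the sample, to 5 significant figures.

0.010425

R_sample = R_standard × (δ¹³C/1000 + 1)
R_sample = 0.0112370 × (-72.3/1000 + 1) = 0.0112370 × 0.927700
R_sample = 0.0104246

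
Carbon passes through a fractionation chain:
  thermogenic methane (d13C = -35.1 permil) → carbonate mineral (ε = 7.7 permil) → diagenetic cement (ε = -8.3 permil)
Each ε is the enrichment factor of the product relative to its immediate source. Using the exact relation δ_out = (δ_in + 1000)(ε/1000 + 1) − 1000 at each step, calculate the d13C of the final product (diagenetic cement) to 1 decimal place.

step 1: δ = (-35.10 + 1000)·(7.7/1000 + 1) − 1000 = -27.67 permil
step 2: δ = (-27.67 + 1000)·(-8.3/1000 + 1) − 1000 = -35.74 permil

-35.7 permil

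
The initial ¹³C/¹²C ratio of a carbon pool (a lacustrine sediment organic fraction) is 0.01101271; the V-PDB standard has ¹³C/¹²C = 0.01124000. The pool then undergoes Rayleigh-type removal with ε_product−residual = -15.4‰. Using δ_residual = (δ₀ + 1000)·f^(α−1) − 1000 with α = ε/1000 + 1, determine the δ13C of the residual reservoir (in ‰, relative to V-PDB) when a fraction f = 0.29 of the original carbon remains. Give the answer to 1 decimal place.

δ₀ = (0.01101271/0.01124000 − 1)×1000 = (0.979778 − 1)×1000 = -20.222‰
α − 1 = ε/1000 = -0.0154
f^(α−1) = 0.29^(-0.0154) = 1.019246
δ_res = (-20.222 + 1000) × 1.019246 − 1000 = 998.635 − 1000 = -1.36‰

-1.4‰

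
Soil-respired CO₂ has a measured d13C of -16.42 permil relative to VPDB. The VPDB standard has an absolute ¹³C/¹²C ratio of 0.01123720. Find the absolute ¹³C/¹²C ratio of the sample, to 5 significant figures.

0.011053

R_sample = R_standard × (d13C/1000 + 1)
R_sample = 0.01123720 × (-16.42/1000 + 1) = 0.01123720 × 0.983580
R_sample = 0.0110527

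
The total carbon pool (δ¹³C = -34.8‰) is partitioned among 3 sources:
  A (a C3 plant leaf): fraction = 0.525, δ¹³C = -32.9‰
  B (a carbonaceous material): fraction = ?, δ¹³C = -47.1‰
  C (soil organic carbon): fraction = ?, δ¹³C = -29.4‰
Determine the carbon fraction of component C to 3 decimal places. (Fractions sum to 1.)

0.274

Let f_C and f_B be the unknown fractions; fractions sum to 1 so f_C + f_B = 0.475.
Mass balance: Σ fᵢ·δᵢ = δ_bulk ⇒ f_C·(-29.4) + f_B·(-47.1) = -34.8 − (-17.273) = -17.527
Substitute f_B = 0.475 − f_C:
f_C·(-29.4 − -47.1) = -17.527 − 0.475×(-47.1) = 4.845
f_C = 4.845 / 17.7 = 0.2737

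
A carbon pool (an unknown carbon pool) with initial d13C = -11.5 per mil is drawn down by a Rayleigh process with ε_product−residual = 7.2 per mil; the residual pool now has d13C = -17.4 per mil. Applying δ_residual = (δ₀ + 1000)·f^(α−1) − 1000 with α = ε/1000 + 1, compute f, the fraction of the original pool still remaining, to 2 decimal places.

α − 1 = ε/1000 = 0.0072
(δ_res + 1000)/(δ₀ + 1000) = (-17.4 + 1000)/(-11.5 + 1000) = 982.6/988.5 = 0.994031
f = 0.994031^(1/0.0072) = exp(ln(0.994031)/0.0072) = exp(-0.00599/0.0072)
f = exp(-0.8315) = 0.4354

0.44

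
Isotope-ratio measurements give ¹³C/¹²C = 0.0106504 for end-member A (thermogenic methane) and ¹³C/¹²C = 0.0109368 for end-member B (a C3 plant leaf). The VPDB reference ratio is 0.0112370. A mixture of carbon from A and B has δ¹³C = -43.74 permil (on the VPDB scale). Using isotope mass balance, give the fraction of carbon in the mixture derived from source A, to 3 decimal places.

δ_A = (0.0106504/0.0112370 − 1)×1000 = (0.947797 − 1)×1000 = -52.203 permil
δ_B = (0.0109368/0.0112370 − 1)×1000 = (0.973285 − 1)×1000 = -26.715 permil
f_A = (δ_mix − δ_B)/(δ_A − δ_B) = (-43.74 − (-26.715))/(-52.203 − (-26.715))
f_A = -17.025 / -25.487 = 0.6680

0.668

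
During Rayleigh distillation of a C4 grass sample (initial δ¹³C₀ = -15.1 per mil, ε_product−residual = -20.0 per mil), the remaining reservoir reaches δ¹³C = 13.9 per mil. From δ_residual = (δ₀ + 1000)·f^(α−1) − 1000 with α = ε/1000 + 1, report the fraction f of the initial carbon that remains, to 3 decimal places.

0.234

α − 1 = ε/1000 = -0.0200
(δ_res + 1000)/(δ₀ + 1000) = (13.9 + 1000)/(-15.1 + 1000) = 1013.9/984.9 = 1.029445
f = 1.029445^(1/-0.0200) = exp(ln(1.029445)/-0.0200) = exp(0.02902/-0.0200)
f = exp(-1.4510) = 0.2343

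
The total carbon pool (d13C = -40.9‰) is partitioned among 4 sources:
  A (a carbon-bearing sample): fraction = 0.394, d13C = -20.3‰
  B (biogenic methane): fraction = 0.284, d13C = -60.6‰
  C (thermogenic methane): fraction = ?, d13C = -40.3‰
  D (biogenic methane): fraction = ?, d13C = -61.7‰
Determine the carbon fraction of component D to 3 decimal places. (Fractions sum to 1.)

Let f_D and f_C be the unknown fractions; fractions sum to 1 so f_D + f_C = 0.322.
Mass balance: Σ fᵢ·δᵢ = δ_bulk ⇒ f_D·(-61.7) + f_C·(-40.3) = -40.9 − (-25.209) = -15.691
Substitute f_C = 0.322 − f_D:
f_D·(-61.7 − -40.3) = -15.691 − 0.322×(-40.3) = -2.715
f_D = -2.715 / -21.4 = 0.1269

0.127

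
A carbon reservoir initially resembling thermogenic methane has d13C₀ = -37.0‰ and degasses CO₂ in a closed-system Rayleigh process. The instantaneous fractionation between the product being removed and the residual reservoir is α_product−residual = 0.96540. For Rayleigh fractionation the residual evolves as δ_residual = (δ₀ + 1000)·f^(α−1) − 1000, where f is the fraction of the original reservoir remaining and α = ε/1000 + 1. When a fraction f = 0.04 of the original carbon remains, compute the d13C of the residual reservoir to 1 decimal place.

76.5‰

Rayleigh residual: δ_res = (δ₀ + 1000)·f^(α−1) − 1000
α − 1 = -0.03460
f^(α−1) = 0.04^(-0.03460) = 1.117812
δ_res = (-37.0 + 1000) × 1.117812 − 1000 = 1076.453 − 1000 = 76.45‰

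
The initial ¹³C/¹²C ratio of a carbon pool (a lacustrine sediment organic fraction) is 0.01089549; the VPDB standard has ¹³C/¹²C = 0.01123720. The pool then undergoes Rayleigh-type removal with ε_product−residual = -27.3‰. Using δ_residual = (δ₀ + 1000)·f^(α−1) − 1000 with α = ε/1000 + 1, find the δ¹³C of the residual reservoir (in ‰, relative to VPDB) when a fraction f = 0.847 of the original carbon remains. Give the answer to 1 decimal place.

-26.0‰

δ₀ = (0.01089549/0.01123720 − 1)×1000 = (0.969591 − 1)×1000 = -30.409‰
α − 1 = ε/1000 = -0.0273
f^(α−1) = 0.847^(-0.0273) = 1.004544
δ_res = (-30.409 + 1000) × 1.004544 − 1000 = 973.997 − 1000 = -26.00‰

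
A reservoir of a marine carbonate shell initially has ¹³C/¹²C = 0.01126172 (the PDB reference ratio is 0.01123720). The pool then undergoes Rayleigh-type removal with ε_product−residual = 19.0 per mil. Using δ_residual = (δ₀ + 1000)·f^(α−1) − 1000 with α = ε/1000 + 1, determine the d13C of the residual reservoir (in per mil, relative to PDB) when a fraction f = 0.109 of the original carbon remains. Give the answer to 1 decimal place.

-39.1 per mil

δ₀ = (0.01126172/0.01123720 − 1)×1000 = (1.002182 − 1)×1000 = 2.182 per mil
α − 1 = ε/1000 = 0.0190
f^(α−1) = 0.109^(0.0190) = 0.958763
δ_res = (2.182 + 1000) × 0.958763 − 1000 = 960.855 − 1000 = -39.15 per mil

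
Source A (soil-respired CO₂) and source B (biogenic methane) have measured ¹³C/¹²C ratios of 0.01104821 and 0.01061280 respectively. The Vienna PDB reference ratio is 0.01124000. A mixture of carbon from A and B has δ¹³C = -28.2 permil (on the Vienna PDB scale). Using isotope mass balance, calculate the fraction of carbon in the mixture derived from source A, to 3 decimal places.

0.713

δ_A = (0.01104821/0.01124000 − 1)×1000 = (0.982937 − 1)×1000 = -17.063 permil
δ_B = (0.01061280/0.01124000 − 1)×1000 = (0.944199 − 1)×1000 = -55.801 permil
f_A = (δ_mix − δ_B)/(δ_A − δ_B) = (-28.2 − (-55.801))/(-17.063 − (-55.801))
f_A = 27.601 / 38.738 = 0.7125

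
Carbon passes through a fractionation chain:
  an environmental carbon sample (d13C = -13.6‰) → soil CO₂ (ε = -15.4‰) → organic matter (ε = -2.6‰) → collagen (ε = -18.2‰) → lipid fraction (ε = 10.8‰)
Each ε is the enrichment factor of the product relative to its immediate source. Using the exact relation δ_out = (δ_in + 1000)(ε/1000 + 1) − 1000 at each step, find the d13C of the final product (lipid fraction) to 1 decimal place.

step 1: δ = (-13.60 + 1000)·(-15.4/1000 + 1) − 1000 = -28.79‰
step 2: δ = (-28.79 + 1000)·(-2.6/1000 + 1) − 1000 = -31.32‰
step 3: δ = (-31.32 + 1000)·(-18.2/1000 + 1) − 1000 = -48.95‰
step 4: δ = (-48.95 + 1000)·(10.8/1000 + 1) − 1000 = -38.67‰

-38.7‰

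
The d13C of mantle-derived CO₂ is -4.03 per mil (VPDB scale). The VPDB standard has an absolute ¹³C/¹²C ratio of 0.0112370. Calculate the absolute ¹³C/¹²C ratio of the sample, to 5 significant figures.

0.011192

R_sample = R_standard × (d13C/1000 + 1)
R_sample = 0.0112370 × (-4.03/1000 + 1) = 0.0112370 × 0.995970
R_sample = 0.0111917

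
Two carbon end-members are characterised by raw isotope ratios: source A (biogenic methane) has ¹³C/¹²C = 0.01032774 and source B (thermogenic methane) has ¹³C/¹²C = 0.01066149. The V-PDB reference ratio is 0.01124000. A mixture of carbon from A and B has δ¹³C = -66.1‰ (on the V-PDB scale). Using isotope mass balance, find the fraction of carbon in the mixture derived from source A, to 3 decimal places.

δ_A = (0.01032774/0.01124000 − 1)×1000 = (0.918838 − 1)×1000 = -81.162‰
δ_B = (0.01066149/0.01124000 − 1)×1000 = (0.948531 − 1)×1000 = -51.469‰
f_A = (δ_mix − δ_B)/(δ_A − δ_B) = (-66.1 − (-51.469))/(-81.162 − (-51.469))
f_A = -14.631 / -29.693 = 0.4927

0.493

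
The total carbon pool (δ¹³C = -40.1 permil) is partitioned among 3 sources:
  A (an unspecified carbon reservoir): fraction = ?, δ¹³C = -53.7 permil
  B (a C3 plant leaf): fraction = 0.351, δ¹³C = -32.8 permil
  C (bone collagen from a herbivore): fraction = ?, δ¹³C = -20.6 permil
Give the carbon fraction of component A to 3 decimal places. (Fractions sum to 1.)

0.460

Let f_A and f_C be the unknown fractions; fractions sum to 1 so f_A + f_C = 0.649.
Mass balance: Σ fᵢ·δᵢ = δ_bulk ⇒ f_A·(-53.7) + f_C·(-20.6) = -40.1 − (-11.513) = -28.587
Substitute f_C = 0.649 − f_A:
f_A·(-53.7 − -20.6) = -28.587 − 0.649×(-20.6) = -15.218
f_A = -15.218 / -33.1 = 0.4598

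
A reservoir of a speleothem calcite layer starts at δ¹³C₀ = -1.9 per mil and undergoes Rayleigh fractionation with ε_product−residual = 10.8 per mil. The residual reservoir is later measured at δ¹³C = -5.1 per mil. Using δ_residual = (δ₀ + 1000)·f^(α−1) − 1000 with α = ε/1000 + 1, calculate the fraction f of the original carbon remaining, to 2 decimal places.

α − 1 = ε/1000 = 0.0108
(δ_res + 1000)/(δ₀ + 1000) = (-5.1 + 1000)/(-1.9 + 1000) = 994.9/998.1 = 0.996794
f = 0.996794^(1/0.0108) = exp(ln(0.996794)/0.0108) = exp(-0.00321/0.0108)
f = exp(-0.2973) = 0.7428

0.74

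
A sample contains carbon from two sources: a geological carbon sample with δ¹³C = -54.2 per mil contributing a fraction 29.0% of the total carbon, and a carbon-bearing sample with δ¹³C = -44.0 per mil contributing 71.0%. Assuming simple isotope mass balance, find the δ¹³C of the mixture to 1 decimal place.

δ_mix = f_A·δ_A + f_B·δ_B
δ_mix = 0.290 × (-54.2) + 0.710 × (-44.0)
δ_mix = -15.72 + -31.24 = -46.96 per mil

-47.0 per mil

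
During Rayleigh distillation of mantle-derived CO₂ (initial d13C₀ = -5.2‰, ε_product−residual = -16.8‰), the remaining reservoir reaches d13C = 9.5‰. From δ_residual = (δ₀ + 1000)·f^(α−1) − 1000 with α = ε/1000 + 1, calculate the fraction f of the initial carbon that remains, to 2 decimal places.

0.42

α − 1 = ε/1000 = -0.0168
(δ_res + 1000)/(δ₀ + 1000) = (9.5 + 1000)/(-5.2 + 1000) = 1009.5/994.8 = 1.014777
f = 1.014777^(1/-0.0168) = exp(ln(1.014777)/-0.0168) = exp(0.01467/-0.0168)
f = exp(-0.8731) = 0.4176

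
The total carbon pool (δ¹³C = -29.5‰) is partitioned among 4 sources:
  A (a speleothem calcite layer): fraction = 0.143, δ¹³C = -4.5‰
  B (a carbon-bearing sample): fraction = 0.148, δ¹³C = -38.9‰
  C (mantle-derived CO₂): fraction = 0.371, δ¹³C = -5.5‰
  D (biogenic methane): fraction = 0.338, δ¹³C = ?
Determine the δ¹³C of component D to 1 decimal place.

-62.3‰

Isotope mass balance: δ_bulk = Σ fᵢ·δᵢ.
-29.5 = 0.143×(-4.5) + 0.148×(-38.9) + 0.371×(-5.5) + 0.338×δ_D
0.338·δ_D = -29.5 − (-8.441) = -21.059
δ_D = -21.059 / 0.338 = -62.30‰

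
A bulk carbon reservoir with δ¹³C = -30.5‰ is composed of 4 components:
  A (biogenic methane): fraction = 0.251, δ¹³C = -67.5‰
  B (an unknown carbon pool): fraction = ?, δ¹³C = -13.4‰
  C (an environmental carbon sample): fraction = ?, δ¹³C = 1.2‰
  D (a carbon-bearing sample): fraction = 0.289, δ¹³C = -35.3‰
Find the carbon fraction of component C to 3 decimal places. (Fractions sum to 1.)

0.192

Let f_C and f_B be the unknown fractions; fractions sum to 1 so f_C + f_B = 0.460.
Mass balance: Σ fᵢ·δᵢ = δ_bulk ⇒ f_C·(1.2) + f_B·(-13.4) = -30.5 − (-27.144) = -3.356
Substitute f_B = 0.460 − f_C:
f_C·(1.2 − -13.4) = -3.356 − 0.460×(-13.4) = 2.808
f_C = 2.808 / 14.6 = 0.1923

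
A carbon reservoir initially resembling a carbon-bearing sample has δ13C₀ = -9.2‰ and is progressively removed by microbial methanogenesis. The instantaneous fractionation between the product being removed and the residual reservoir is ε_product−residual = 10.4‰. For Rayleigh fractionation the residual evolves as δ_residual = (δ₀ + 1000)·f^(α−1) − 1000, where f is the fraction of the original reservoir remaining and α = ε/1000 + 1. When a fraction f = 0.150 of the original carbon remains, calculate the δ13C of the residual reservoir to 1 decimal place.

-28.6‰

Rayleigh residual: δ_res = (δ₀ + 1000)·f^(α−1) − 1000
α = ε/1000 + 1 = 1.01040, so α − 1 = 0.01040
f^(α−1) = 0.150^(0.01040) = 0.980463
δ_res = (-9.2 + 1000) × 0.980463 − 1000 = 971.443 − 1000 = -28.56‰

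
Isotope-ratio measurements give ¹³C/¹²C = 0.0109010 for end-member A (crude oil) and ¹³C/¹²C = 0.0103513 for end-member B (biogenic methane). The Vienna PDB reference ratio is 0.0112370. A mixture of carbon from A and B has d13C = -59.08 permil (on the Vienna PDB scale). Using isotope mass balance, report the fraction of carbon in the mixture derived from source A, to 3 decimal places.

δ_A = (0.0109010/0.0112370 − 1)×1000 = (0.970099 − 1)×1000 = -29.901 permil
δ_B = (0.0103513/0.0112370 − 1)×1000 = (0.921180 − 1)×1000 = -78.820 permil
f_A = (δ_mix − δ_B)/(δ_A − δ_B) = (-59.08 − (-78.820))/(-29.901 − (-78.820))
f_A = 19.740 / 48.919 = 0.4035

0.404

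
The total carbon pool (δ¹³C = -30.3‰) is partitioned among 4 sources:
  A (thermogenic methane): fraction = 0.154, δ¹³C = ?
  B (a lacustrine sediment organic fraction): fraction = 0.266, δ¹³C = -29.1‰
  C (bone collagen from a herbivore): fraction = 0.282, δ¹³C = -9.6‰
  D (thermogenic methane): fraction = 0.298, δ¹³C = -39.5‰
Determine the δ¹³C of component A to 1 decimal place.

Isotope mass balance: δ_bulk = Σ fᵢ·δᵢ.
-30.3 = 0.154×δ_A + 0.266×(-29.1) + 0.282×(-9.6) + 0.298×(-39.5)
0.154·δ_A = -30.3 − (-22.219) = -8.081
δ_A = -8.081 / 0.154 = -52.48‰

-52.5‰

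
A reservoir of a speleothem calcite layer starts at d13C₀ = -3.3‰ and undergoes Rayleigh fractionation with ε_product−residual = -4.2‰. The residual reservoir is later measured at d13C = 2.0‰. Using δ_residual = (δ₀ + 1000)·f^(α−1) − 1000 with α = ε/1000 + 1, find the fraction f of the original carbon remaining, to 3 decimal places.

0.283

α − 1 = ε/1000 = -0.0042
(δ_res + 1000)/(δ₀ + 1000) = (2.0 + 1000)/(-3.3 + 1000) = 1002.0/996.7 = 1.005318
f = 1.005318^(1/-0.0042) = exp(ln(1.005318)/-0.0042) = exp(0.00530/-0.0042)
f = exp(-1.2627) = 0.2829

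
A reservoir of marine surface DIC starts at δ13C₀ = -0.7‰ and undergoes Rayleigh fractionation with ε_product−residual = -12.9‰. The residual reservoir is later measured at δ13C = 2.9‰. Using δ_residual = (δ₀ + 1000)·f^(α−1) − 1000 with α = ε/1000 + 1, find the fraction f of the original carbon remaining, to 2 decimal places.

0.76

α − 1 = ε/1000 = -0.0129
(δ_res + 1000)/(δ₀ + 1000) = (2.9 + 1000)/(-0.7 + 1000) = 1002.9/999.3 = 1.003603
f = 1.003603^(1/-0.0129) = exp(ln(1.003603)/-0.0129) = exp(0.00360/-0.0129)
f = exp(-0.2788) = 0.7567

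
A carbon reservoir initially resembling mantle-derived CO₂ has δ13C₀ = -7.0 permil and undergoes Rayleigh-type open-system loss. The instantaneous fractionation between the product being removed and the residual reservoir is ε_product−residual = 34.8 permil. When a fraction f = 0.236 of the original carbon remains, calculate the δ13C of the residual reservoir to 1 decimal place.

Rayleigh residual: δ_res = (δ₀ + 1000)·f^(α−1) − 1000
α = ε/1000 + 1 = 1.03480, so α − 1 = 0.03480
f^(α−1) = 0.236^(0.03480) = 0.950993
δ_res = (-7.0 + 1000) × 0.950993 − 1000 = 944.336 − 1000 = -55.66 permil

-55.7 permil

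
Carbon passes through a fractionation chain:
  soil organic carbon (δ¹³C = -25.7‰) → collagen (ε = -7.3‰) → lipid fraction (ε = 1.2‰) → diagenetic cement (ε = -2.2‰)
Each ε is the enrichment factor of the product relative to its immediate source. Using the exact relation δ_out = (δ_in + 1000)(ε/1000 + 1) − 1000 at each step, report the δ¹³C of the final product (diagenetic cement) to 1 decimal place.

-33.8‰

step 1: δ = (-25.70 + 1000)·(-7.3/1000 + 1) − 1000 = -32.81‰
step 2: δ = (-32.81 + 1000)·(1.2/1000 + 1) − 1000 = -31.65‰
step 3: δ = (-31.65 + 1000)·(-2.2/1000 + 1) − 1000 = -33.78‰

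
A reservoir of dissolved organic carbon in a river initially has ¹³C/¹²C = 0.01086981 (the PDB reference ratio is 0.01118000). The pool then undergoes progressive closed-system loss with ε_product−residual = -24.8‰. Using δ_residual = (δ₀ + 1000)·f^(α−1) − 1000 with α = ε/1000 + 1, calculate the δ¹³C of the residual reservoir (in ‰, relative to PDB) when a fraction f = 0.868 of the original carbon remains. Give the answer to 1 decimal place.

δ₀ = (0.01086981/0.01118000 − 1)×1000 = (0.972255 − 1)×1000 = -27.745‰
α − 1 = ε/1000 = -0.0248
f^(α−1) = 0.868^(-0.0248) = 1.003517
δ_res = (-27.745 + 1000) × 1.003517 − 1000 = 975.674 − 1000 = -24.33‰

-24.3‰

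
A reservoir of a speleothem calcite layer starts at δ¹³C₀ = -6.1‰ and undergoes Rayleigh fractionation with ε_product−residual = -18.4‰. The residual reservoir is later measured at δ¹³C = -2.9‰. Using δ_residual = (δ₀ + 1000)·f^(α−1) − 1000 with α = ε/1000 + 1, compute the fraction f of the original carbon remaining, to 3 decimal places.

0.840

α − 1 = ε/1000 = -0.0184
(δ_res + 1000)/(δ₀ + 1000) = (-2.9 + 1000)/(-6.1 + 1000) = 997.1/993.9 = 1.003220
f = 1.003220^(1/-0.0184) = exp(ln(1.003220)/-0.0184) = exp(0.00321/-0.0184)
f = exp(-0.1747) = 0.8397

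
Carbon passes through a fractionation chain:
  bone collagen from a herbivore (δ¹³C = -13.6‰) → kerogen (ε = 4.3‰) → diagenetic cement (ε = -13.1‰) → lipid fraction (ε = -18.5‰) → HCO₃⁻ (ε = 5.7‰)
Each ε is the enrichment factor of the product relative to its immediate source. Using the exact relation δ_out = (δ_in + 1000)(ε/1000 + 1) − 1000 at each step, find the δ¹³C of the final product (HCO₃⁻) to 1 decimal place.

-35.0‰

step 1: δ = (-13.60 + 1000)·(4.3/1000 + 1) − 1000 = -9.36‰
step 2: δ = (-9.36 + 1000)·(-13.1/1000 + 1) − 1000 = -22.34‰
step 3: δ = (-22.34 + 1000)·(-18.5/1000 + 1) − 1000 = -40.42‰
step 4: δ = (-40.42 + 1000)·(5.7/1000 + 1) − 1000 = -34.95‰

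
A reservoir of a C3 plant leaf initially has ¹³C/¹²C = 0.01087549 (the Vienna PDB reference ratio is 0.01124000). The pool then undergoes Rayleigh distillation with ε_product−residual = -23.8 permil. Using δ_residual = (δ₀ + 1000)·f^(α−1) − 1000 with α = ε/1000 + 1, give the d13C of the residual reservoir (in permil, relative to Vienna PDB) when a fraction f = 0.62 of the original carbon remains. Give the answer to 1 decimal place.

δ₀ = (0.01087549/0.01124000 − 1)×1000 = (0.967570 − 1)×1000 = -32.430 permil
α − 1 = ε/1000 = -0.0238
f^(α−1) = 0.62^(-0.0238) = 1.011442
δ_res = (-32.430 + 1000) × 1.011442 − 1000 = 978.641 − 1000 = -21.36 permil

-21.4 permil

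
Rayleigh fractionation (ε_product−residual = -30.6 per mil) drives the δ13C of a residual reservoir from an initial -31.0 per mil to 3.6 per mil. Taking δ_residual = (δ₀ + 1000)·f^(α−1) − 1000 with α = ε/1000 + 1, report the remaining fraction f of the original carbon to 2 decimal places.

0.32

α − 1 = ε/1000 = -0.0306
(δ_res + 1000)/(δ₀ + 1000) = (3.6 + 1000)/(-31.0 + 1000) = 1003.6/969.0 = 1.035707
f = 1.035707^(1/-0.0306) = exp(ln(1.035707)/-0.0306) = exp(0.03508/-0.0306)
f = exp(-1.1465) = 0.3177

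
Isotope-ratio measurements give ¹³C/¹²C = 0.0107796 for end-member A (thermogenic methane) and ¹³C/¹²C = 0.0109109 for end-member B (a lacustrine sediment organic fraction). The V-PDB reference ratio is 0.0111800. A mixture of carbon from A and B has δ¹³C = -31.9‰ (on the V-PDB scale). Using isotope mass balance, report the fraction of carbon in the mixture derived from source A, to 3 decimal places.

0.667

δ_A = (0.0107796/0.0111800 − 1)×1000 = (0.964186 − 1)×1000 = -35.814‰
δ_B = (0.0109109/0.0111800 − 1)×1000 = (0.975930 − 1)×1000 = -24.070‰
f_A = (δ_mix − δ_B)/(δ_A − δ_B) = (-31.9 − (-24.070))/(-35.814 − (-24.070))
f_A = -7.830 / -11.744 = 0.6667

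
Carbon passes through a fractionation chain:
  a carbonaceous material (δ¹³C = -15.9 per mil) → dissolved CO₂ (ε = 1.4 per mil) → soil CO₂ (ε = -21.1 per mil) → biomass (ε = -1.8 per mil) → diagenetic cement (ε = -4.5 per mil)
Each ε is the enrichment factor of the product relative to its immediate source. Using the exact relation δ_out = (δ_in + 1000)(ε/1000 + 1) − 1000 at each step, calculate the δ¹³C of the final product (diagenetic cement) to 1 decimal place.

-41.4 per mil

step 1: δ = (-15.90 + 1000)·(1.4/1000 + 1) − 1000 = -14.52 per mil
step 2: δ = (-14.52 + 1000)·(-21.1/1000 + 1) − 1000 = -35.32 per mil
step 3: δ = (-35.32 + 1000)·(-1.8/1000 + 1) − 1000 = -37.05 per mil
step 4: δ = (-37.05 + 1000)·(-4.5/1000 + 1) − 1000 = -41.39 per mil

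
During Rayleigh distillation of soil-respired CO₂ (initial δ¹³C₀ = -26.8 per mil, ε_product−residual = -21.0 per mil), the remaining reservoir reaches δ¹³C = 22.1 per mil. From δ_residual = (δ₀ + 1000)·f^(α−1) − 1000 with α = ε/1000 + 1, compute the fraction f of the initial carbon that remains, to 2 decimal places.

α − 1 = ε/1000 = -0.0210
(δ_res + 1000)/(δ₀ + 1000) = (22.1 + 1000)/(-26.8 + 1000) = 1022.1/973.2 = 1.050247
f = 1.050247^(1/-0.0210) = exp(ln(1.050247)/-0.0210) = exp(0.04903/-0.0210)
f = exp(-2.3345) = 0.0969

0.10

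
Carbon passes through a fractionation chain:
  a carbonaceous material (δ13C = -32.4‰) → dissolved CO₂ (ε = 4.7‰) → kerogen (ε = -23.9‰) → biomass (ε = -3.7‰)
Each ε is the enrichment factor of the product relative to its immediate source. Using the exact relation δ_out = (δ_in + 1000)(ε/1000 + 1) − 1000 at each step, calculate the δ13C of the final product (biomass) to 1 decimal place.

-54.6‰

step 1: δ = (-32.40 + 1000)·(4.7/1000 + 1) − 1000 = -27.85‰
step 2: δ = (-27.85 + 1000)·(-23.9/1000 + 1) − 1000 = -51.09‰
step 3: δ = (-51.09 + 1000)·(-3.7/1000 + 1) − 1000 = -54.60‰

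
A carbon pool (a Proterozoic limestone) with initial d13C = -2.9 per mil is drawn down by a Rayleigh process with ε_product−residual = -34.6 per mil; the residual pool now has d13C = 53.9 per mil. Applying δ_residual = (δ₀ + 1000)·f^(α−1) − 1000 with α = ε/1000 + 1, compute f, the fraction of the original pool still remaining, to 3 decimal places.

α − 1 = ε/1000 = -0.0346
(δ_res + 1000)/(δ₀ + 1000) = (53.9 + 1000)/(-2.9 + 1000) = 1053.9/997.1 = 1.056965
f = 1.056965^(1/-0.0346) = exp(ln(1.056965)/-0.0346) = exp(0.05540/-0.0346)
f = exp(-1.6012) = 0.2017

0.202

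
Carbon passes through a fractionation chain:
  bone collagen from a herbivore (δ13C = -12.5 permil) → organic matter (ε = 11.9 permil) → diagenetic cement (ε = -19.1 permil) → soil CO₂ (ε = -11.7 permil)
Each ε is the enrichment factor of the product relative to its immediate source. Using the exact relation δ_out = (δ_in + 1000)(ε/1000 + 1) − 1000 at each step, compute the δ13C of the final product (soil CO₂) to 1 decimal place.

-31.3 permil

step 1: δ = (-12.50 + 1000)·(11.9/1000 + 1) − 1000 = -0.75 permil
step 2: δ = (-0.75 + 1000)·(-19.1/1000 + 1) − 1000 = -19.83 permil
step 3: δ = (-19.83 + 1000)·(-11.7/1000 + 1) − 1000 = -31.30 permil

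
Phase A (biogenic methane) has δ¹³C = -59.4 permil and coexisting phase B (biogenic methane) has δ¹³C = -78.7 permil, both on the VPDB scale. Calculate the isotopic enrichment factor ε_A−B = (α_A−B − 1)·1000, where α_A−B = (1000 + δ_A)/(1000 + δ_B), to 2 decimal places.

20.95 permil

α_A−B = (1000 + -59.4) / (1000 + -78.7) = 940.6 / 921.3 = 1.020949
ε_A−B = (1.020949 − 1) × 1000 = 20.949 permil
(The approximation ε ≈ δ_A − δ_B would give 19.3 permil.)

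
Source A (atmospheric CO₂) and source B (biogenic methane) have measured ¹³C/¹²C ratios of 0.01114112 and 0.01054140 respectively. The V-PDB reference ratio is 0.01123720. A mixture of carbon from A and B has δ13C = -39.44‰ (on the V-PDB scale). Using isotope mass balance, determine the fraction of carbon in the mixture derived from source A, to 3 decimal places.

0.421

δ_A = (0.01114112/0.01123720 − 1)×1000 = (0.991450 − 1)×1000 = -8.550‰
δ_B = (0.01054140/0.01123720 − 1)×1000 = (0.938081 − 1)×1000 = -61.919‰
f_A = (δ_mix − δ_B)/(δ_A − δ_B) = (-39.44 − (-61.919))/(-8.550 − (-61.919))
f_A = 22.479 / 53.369 = 0.4212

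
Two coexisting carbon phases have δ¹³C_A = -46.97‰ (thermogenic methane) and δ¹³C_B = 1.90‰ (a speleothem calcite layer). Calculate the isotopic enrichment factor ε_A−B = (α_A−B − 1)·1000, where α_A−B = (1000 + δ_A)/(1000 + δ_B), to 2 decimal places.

-48.78‰

α_A−B = (1000 + -46.97) / (1000 + 1.90) = 953.03 / 1001.90 = 0.951223
ε_A−B = (0.951223 − 1) × 1000 = -48.777‰
(The approximation ε ≈ δ_A − δ_B would give -48.87‰.)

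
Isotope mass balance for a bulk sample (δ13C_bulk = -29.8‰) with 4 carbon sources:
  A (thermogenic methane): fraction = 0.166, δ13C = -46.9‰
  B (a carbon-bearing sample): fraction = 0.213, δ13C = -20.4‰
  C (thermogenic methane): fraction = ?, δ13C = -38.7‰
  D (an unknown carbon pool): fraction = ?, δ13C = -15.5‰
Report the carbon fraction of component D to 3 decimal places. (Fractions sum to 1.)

Let f_D and f_C be the unknown fractions; fractions sum to 1 so f_D + f_C = 0.621.
Mass balance: Σ fᵢ·δᵢ = δ_bulk ⇒ f_D·(-15.5) + f_C·(-38.7) = -29.8 − (-12.131) = -17.669
Substitute f_C = 0.621 − f_D:
f_D·(-15.5 − -38.7) = -17.669 − 0.621×(-38.7) = 6.363
f_D = 6.363 / 23.2 = 0.2743

0.274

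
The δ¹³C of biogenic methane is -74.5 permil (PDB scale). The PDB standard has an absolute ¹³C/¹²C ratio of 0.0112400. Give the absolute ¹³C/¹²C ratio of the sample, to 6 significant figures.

0.0104026

R_sample = R_standard × (δ¹³C/1000 + 1)
R_sample = 0.0112400 × (-74.5/1000 + 1) = 0.0112400 × 0.925500
R_sample = 0.0104026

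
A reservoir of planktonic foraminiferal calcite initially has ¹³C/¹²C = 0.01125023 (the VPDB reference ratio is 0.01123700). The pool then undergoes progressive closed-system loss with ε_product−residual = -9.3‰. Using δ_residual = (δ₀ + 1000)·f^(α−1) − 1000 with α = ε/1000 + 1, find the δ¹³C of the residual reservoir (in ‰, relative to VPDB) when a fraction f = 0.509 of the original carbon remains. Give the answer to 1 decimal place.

7.5‰

δ₀ = (0.01125023/0.01123700 − 1)×1000 = (1.001177 − 1)×1000 = 1.177‰
α − 1 = ε/1000 = -0.0093
f^(α−1) = 0.509^(-0.0093) = 1.006300
δ_res = (1.177 + 1000) × 1.006300 − 1000 = 1007.485 − 1000 = 7.48‰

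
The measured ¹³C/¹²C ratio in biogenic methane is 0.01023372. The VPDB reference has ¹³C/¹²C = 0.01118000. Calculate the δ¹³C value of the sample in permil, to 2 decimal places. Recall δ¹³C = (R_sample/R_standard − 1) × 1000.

-84.64 permil

δ¹³C = (R_sample / R_standard − 1) × 1000
R_sample / R_standard = 0.01023372 / 0.01118000 = 0.915360
δ¹³C = (0.915360 − 1) × 1000 = -84.640 permil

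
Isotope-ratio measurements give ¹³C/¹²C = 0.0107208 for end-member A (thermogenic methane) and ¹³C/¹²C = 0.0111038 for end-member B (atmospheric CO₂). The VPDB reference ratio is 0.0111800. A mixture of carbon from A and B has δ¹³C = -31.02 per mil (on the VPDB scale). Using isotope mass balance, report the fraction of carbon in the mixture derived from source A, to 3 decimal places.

0.707

δ_A = (0.0107208/0.0111800 − 1)×1000 = (0.958927 − 1)×1000 = -41.073 per mil
δ_B = (0.0111038/0.0111800 − 1)×1000 = (0.993184 − 1)×1000 = -6.816 per mil
f_A = (δ_mix − δ_B)/(δ_A − δ_B) = (-31.02 − (-6.816))/(-41.073 − (-6.816))
f_A = -24.204 / -34.258 = 0.7065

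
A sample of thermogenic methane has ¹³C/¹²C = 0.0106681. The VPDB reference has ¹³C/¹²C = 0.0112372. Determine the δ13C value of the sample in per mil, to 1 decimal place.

δ13C = (R_sample / R_standard − 1) × 1000
R_sample / R_standard = 0.0106681 / 0.0112372 = 0.949356
δ13C = (0.949356 − 1) × 1000 = -50.64 per mil

-50.6 per mil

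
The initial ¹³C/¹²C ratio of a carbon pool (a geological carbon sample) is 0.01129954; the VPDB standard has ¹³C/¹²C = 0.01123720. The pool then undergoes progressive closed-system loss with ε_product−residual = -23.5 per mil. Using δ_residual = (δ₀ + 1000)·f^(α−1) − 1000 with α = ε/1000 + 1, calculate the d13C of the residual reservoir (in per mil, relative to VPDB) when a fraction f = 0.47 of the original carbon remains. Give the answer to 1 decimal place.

23.5 per mil

δ₀ = (0.01129954/0.01123720 − 1)×1000 = (1.005548 − 1)×1000 = 5.548 per mil
α − 1 = ε/1000 = -0.0235
f^(α−1) = 0.47^(-0.0235) = 1.017901
δ_res = (5.548 + 1000) × 1.017901 − 1000 = 1023.548 − 1000 = 23.55 per mil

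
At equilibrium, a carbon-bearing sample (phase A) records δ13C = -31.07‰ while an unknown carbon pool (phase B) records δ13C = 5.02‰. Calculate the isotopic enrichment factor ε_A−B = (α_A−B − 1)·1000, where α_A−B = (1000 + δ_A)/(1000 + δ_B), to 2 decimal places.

-35.91‰

α_A−B = (1000 + -31.07) / (1000 + 5.02) = 968.93 / 1005.02 = 0.964090
ε_A−B = (0.964090 − 1) × 1000 = -35.910‰
(The approximation ε ≈ δ_A − δ_B would give -36.09‰.)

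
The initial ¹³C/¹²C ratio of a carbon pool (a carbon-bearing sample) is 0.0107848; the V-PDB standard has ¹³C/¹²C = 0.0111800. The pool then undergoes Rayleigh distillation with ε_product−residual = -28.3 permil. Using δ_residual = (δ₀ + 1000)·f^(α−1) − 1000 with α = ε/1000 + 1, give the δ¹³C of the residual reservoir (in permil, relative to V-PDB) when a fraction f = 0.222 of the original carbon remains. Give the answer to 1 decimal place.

δ₀ = (0.0107848/0.0111800 − 1)×1000 = (0.964651 − 1)×1000 = -35.349 permil
α − 1 = ε/1000 = -0.0283
f^(α−1) = 0.222^(-0.0283) = 1.043514
δ_res = (-35.349 + 1000) × 1.043514 − 1000 = 1006.627 − 1000 = 6.63 permil

6.6 permil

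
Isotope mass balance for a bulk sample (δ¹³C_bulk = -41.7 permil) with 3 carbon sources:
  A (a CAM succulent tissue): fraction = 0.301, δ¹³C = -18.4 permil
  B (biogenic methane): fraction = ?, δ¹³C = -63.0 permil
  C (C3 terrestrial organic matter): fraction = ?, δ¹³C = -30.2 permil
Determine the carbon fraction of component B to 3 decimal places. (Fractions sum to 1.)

Let f_B and f_C be the unknown fractions; fractions sum to 1 so f_B + f_C = 0.699.
Mass balance: Σ fᵢ·δᵢ = δ_bulk ⇒ f_B·(-63.0) + f_C·(-30.2) = -41.7 − (-5.538) = -36.162
Substitute f_C = 0.699 − f_B:
f_B·(-63.0 − -30.2) = -36.162 − 0.699×(-30.2) = -15.052
f_B = -15.052 / -32.8 = 0.4589

0.459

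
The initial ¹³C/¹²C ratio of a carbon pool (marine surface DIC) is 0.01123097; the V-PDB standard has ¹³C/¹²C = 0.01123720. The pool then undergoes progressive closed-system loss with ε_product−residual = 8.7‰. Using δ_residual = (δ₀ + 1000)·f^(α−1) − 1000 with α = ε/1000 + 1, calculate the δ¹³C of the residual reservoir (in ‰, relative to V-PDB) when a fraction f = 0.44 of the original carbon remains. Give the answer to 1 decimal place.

-7.7‰

δ₀ = (0.01123097/0.01123720 − 1)×1000 = (0.999446 − 1)×1000 = -0.554‰
α − 1 = ε/1000 = 0.0087
f^(α−1) = 0.44^(0.0087) = 0.992883
δ_res = (-0.554 + 1000) × 0.992883 − 1000 = 992.332 − 1000 = -7.67‰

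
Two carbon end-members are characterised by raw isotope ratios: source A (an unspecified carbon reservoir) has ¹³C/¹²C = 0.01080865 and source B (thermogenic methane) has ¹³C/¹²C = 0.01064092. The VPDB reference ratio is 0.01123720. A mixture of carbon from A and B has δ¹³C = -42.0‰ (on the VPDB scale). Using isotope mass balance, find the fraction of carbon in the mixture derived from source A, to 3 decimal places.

0.741

δ_A = (0.01080865/0.01123720 − 1)×1000 = (0.961863 − 1)×1000 = -38.137‰
δ_B = (0.01064092/0.01123720 − 1)×1000 = (0.946937 − 1)×1000 = -53.063‰
f_A = (δ_mix − δ_B)/(δ_A − δ_B) = (-42.0 − (-53.063))/(-38.137 − (-53.063))
f_A = 11.063 / 14.926 = 0.7412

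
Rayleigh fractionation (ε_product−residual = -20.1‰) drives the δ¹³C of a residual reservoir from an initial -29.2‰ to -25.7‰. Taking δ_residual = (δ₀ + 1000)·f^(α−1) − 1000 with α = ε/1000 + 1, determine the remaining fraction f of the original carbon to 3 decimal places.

0.836

α − 1 = ε/1000 = -0.0201
(δ_res + 1000)/(δ₀ + 1000) = (-25.7 + 1000)/(-29.2 + 1000) = 974.3/970.8 = 1.003605
f = 1.003605^(1/-0.0201) = exp(ln(1.003605)/-0.0201) = exp(0.00360/-0.0201)
f = exp(-0.1790) = 0.8361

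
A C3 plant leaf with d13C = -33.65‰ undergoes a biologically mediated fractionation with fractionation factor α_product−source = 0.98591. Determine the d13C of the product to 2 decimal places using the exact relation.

-47.27‰

δ_product = (δ_source + 1000)·α − 1000
δ_product = (-33.65 + 1000) × 0.98591 − 1000
δ_product = 952.734 − 1000 = -47.266‰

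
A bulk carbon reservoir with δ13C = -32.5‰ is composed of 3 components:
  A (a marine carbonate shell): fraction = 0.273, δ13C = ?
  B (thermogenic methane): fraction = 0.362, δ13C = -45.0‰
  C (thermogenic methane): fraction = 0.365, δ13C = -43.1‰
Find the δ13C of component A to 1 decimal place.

-1.8‰

Isotope mass balance: δ_bulk = Σ fᵢ·δᵢ.
-32.5 = 0.273×δ_A + 0.362×(-45.0) + 0.365×(-43.1)
0.273·δ_A = -32.5 − (-32.022) = -0.478
δ_A = -0.478 / 0.273 = -1.75‰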